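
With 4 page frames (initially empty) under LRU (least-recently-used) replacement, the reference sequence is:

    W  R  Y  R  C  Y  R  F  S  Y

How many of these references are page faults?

W → miss, frames [W]
R → miss, frames [W, R]
Y → miss, frames [W, R, Y]
R → hit
C → miss, frames [W, Y, R, C]
Y → hit
R → hit
F → miss, evict W, frames [C, Y, R, F]
S → miss, evict C, frames [Y, R, F, S]
Y → hit
Page faults: 6.

6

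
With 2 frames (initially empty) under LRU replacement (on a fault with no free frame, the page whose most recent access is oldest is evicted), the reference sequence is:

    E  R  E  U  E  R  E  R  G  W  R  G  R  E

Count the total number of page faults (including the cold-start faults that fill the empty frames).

9

E: miss, frames [E]
R: miss, frames [E, R]
E: hit
U: miss, evict R, frames [E, U]
E: hit
R: miss, evict U, frames [E, R]
E: hit
R: hit
G: miss, evict E, frames [R, G]
W: miss, evict R, frames [G, W]
R: miss, evict G, frames [W, R]
G: miss, evict W, frames [R, G]
R: hit
E: miss, evict G, frames [R, E]
Page faults: 9.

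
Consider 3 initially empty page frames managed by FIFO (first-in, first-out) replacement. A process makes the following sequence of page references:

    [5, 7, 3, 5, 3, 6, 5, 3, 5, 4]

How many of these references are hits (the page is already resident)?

5 -> miss, frames [5]
7 -> miss, frames [5, 7]
3 -> miss, frames [5, 7, 3]
5 -> hit
3 -> hit
6 -> miss, evict 5, frames [7, 3, 6]
5 -> miss, evict 7, frames [3, 6, 5]
3 -> hit
5 -> hit
4 -> miss, evict 3, frames [6, 5, 4]
Hits: 4.

4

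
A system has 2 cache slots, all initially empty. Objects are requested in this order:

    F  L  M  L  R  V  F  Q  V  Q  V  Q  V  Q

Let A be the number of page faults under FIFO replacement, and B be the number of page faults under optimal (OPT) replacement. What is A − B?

Under FIFO: F F F . F F F F F . . . . . → 8 faults.
Under OPT: F F F . F F F F . . . . . . → 7 faults.
A − B = 8 − 7 = 1.

1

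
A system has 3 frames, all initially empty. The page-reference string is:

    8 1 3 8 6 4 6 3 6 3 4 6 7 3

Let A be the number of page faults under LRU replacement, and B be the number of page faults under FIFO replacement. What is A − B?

Under LRU: F F F . F F . F . . . . F F → 8 faults.
Under FIFO: F F F . F F . . . . . . F F → 7 faults.
A − B = 8 − 7 = 1.

1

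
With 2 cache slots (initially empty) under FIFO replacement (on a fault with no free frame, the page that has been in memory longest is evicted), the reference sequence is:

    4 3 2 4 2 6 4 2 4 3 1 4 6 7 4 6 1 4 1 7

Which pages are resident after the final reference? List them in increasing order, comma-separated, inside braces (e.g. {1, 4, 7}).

{4, 7}

4: miss, frames [4]
3: miss, frames [4, 3]
2: miss, evict 4, frames [3, 2]
4: miss, evict 3, frames [2, 4]
2: hit
6: miss, evict 2, frames [4, 6]
4: hit
2: miss, evict 4, frames [6, 2]
4: miss, evict 6, frames [2, 4]
3: miss, evict 2, frames [4, 3]
1: miss, evict 4, frames [3, 1]
4: miss, evict 3, frames [1, 4]
6: miss, evict 1, frames [4, 6]
7: miss, evict 4, frames [6, 7]
4: miss, evict 6, frames [7, 4]
6: miss, evict 7, frames [4, 6]
1: miss, evict 4, frames [6, 1]
4: miss, evict 6, frames [1, 4]
1: hit
7: miss, evict 1, frames [4, 7]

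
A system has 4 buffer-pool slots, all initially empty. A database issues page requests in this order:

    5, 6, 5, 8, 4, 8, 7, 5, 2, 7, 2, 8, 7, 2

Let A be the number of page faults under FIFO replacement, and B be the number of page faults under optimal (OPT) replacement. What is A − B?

Under FIFO: F F . F F . F F F . . F . . → 8 faults.
Under OPT: F F . F F . F . F . . . . . → 6 faults.
A − B = 8 − 6 = 2.

2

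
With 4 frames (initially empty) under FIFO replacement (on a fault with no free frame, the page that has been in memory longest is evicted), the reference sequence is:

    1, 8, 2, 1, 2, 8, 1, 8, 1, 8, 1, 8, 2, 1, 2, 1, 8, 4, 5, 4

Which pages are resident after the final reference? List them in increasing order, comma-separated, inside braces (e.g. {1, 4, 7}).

1 -> fault, frames [1]
8 -> fault, frames [1, 8]
2 -> fault, frames [1, 8, 2]
1 -> hit
2 -> hit
8 -> hit
1 -> hit
8 -> hit
1 -> hit
8 -> hit
1 -> hit
8 -> hit
2 -> hit
1 -> hit
2 -> hit
1 -> hit
8 -> hit
4 -> fault, frames [1, 8, 2, 4]
5 -> fault, evict 1, frames [8, 2, 4, 5]
4 -> hit

{2, 4, 5, 8}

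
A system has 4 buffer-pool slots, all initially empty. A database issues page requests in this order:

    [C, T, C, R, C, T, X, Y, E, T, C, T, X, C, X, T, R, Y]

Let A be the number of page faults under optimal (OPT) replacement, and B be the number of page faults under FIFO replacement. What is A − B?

Under OPT: F F . F . . F F F . . . . . . . F F → 8 faults.
Under FIFO: F F . F . . F F F F F . F . . . F F → 11 faults.
A − B = 8 − 11 = -3.

-3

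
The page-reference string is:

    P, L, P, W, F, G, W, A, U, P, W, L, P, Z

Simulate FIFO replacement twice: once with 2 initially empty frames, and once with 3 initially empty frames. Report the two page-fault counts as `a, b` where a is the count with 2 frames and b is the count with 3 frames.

13, 11

2 frames: F F . F F F F F F F F F F F → 13 faults.
3 frames: F F . F F F . F F F F F . F → 11 faults.
11 < 13: adding a frame reduced faults, as is typical.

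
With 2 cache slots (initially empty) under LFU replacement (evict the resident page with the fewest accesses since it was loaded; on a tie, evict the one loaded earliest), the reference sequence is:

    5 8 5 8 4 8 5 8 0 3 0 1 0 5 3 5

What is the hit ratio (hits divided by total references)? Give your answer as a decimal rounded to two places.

0.25

5: miss, frames {5}
8: miss, frames {5,8}
5: hit
8: hit
4: miss, evict 5, frames {8,4}
8: hit
5: miss, evict 4, frames {8,5}
8: hit
0: miss, evict 5, frames {8,0}
3: miss, evict 0, frames {8,3}
0: miss, evict 3, frames {8,0}
1: miss, evict 0, frames {8,1}
0: miss, evict 1, frames {8,0}
5: miss, evict 0, frames {8,5}
3: miss, evict 5, frames {8,3}
5: miss, evict 3, frames {8,5}
Hits: 4 of 16 references → 4/16 = 0.2500.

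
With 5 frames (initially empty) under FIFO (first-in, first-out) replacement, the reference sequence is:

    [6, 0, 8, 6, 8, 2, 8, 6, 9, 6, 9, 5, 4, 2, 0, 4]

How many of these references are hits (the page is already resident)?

8

6 → miss, frames {6}
0 → miss, frames {6,0}
8 → miss, frames {6,0,8}
6 → hit
8 → hit
2 → miss, frames {6,0,8,2}
8 → hit
6 → hit
9 → miss, frames {6,0,8,2,9}
6 → hit
9 → hit
5 → miss, evict 6, frames {0,8,2,9,5}
4 → miss, evict 0, frames {8,2,9,5,4}
2 → hit
0 → miss, evict 8, frames {2,9,5,4,0}
4 → hit
Hits: 8.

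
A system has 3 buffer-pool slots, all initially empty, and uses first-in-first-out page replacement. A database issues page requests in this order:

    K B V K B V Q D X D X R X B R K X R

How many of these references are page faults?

11

K → miss, frames {K}
B → miss, frames {K,B}
V → miss, frames {K,B,V}
K → hit
B → hit
V → hit
Q → miss, evict K, frames {B,V,Q}
D → miss, evict B, frames {V,Q,D}
X → miss, evict V, frames {Q,D,X}
D → hit
X → hit
R → miss, evict Q, frames {D,X,R}
X → hit
B → miss, evict D, frames {X,R,B}
R → hit
K → miss, evict X, frames {R,B,K}
X → miss, evict R, frames {B,K,X}
R → miss, evict B, frames {K,X,R}
Page faults: 11.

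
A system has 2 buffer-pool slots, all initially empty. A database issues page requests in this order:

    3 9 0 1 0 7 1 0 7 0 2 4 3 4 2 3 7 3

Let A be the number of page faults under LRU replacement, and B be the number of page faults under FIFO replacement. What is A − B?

Under LRU: F F F F . F F F F . F F F . F F F . → 14 faults.
Under FIFO: F F F F . F . F . . F F F . F . F F → 12 faults.
A − B = 14 − 12 = 2.

2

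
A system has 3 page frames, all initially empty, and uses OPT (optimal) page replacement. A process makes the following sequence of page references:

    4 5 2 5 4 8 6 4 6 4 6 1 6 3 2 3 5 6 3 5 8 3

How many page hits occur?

13

4 → fault, frames [4]
5 → fault, frames [4, 5]
2 → fault, frames [4, 5, 2]
5 → hit
4 → hit
8 → fault, evict 5, frames [4, 2, 8]
6 → fault, evict 8, frames [4, 2, 6]
4 → hit
6 → hit
4 → hit
6 → hit
1 → fault, evict 4, frames [2, 6, 1]
6 → hit
3 → fault, evict 1, frames [2, 6, 3]
2 → hit
3 → hit
5 → fault, evict 2, frames [6, 3, 5]
6 → hit
3 → hit
5 → hit
8 → fault, evict 5, frames [6, 3, 8]
3 → hit
Hits: 13.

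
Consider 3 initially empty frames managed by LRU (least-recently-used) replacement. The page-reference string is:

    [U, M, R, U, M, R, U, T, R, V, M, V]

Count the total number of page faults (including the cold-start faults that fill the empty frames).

U: miss, frames (U)
M: miss, frames (U M)
R: miss, frames (U M R)
U: hit
M: hit
R: hit
U: hit
T: miss, evict M, frames (R U T)
R: hit
V: miss, evict U, frames (T R V)
M: miss, evict T, frames (R V M)
V: hit
Page faults: 6.

6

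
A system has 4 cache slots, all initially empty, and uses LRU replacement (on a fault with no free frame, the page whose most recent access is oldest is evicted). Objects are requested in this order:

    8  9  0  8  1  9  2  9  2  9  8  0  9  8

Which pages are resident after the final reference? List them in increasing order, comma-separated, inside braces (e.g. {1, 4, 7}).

8 → miss, frames [8]
9 → miss, frames [8, 9]
0 → miss, frames [8, 9, 0]
8 → hit
1 → miss, frames [9, 0, 8, 1]
9 → hit
2 → miss, evict 0, frames [8, 1, 9, 2]
9 → hit
2 → hit
9 → hit
8 → hit
0 → miss, evict 1, frames [2, 9, 8, 0]
9 → hit
8 → hit

{0, 2, 8, 9}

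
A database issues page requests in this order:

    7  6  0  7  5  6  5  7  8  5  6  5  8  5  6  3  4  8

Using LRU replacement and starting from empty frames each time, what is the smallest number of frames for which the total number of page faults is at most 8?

4

f=1: 18 faults
f=2: 15 faults
f=3: 10 faults
f=4: 8 faults
f=5: 7 faults
f=6: 7 faults
f=7: 7 faults
Smallest f with faults ≤ 8 is 4.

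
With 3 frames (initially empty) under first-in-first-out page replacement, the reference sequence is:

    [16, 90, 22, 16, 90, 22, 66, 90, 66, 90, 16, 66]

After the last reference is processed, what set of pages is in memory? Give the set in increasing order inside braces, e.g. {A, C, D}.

16: miss, frames {16}
90: miss, frames {16,90}
22: miss, frames {16,90,22}
16: hit
90: hit
22: hit
66: miss, evict 16, frames {90,22,66}
90: hit
66: hit
90: hit
16: miss, evict 90, frames {22,66,16}
66: hit

{16, 22, 66}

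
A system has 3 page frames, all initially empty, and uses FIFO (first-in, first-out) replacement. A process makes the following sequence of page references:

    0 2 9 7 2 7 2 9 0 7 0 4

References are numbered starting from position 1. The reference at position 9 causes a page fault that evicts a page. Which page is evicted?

2

pos 1: 0 → fault, frames [0]
pos 2: 2 → fault, frames [0, 2]
pos 3: 9 → fault, frames [0, 2, 9]
pos 4: 7 → fault, evict 0, frames [2, 9, 7]
pos 5: 2 → hit
pos 6: 7 → hit
pos 7: 2 → hit
pos 8: 9 → hit
pos 9: 0 → fault, evict 2, frames [9, 7, 0]
At position 9, page 2 is evicted.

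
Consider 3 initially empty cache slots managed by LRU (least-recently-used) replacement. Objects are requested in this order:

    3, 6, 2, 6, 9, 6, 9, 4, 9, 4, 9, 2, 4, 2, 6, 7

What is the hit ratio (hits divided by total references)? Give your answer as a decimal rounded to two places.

0.50

3: fault, frames (3)
6: fault, frames (3 6)
2: fault, frames (3 6 2)
6: hit
9: fault, evict 3, frames (2 6 9)
6: hit
9: hit
4: fault, evict 2, frames (6 9 4)
9: hit
4: hit
9: hit
2: fault, evict 6, frames (4 9 2)
4: hit
2: hit
6: fault, evict 9, frames (4 2 6)
7: fault, evict 4, frames (2 6 7)
Hits: 8 of 16 references → 8/16 = 0.5000.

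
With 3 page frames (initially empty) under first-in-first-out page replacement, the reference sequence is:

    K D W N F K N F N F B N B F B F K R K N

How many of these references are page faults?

K: miss, frames (K)
D: miss, frames (K D)
W: miss, frames (K D W)
N: miss, evict K, frames (D W N)
F: miss, evict D, frames (W N F)
K: miss, evict W, frames (N F K)
N: hit
F: hit
N: hit
F: hit
B: miss, evict N, frames (F K B)
N: miss, evict F, frames (K B N)
B: hit
F: miss, evict K, frames (B N F)
B: hit
F: hit
K: miss, evict B, frames (N F K)
R: miss, evict N, frames (F K R)
K: hit
N: miss, evict F, frames (K R N)
Page faults: 12.

12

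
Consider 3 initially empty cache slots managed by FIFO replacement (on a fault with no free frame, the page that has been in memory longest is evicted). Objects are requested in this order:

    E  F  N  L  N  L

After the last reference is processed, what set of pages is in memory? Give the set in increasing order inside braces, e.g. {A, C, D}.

E -> miss, frames [E]
F -> miss, frames [E, F]
N -> miss, frames [E, F, N]
L -> miss, evict E, frames [F, N, L]
N -> hit
L -> hit

{F, L, N}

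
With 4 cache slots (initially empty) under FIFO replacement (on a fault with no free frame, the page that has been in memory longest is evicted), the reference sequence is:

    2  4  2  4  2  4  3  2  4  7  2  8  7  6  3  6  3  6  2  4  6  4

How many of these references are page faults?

8

2 -> fault, frames (2)
4 -> fault, frames (2 4)
2 -> hit
4 -> hit
2 -> hit
4 -> hit
3 -> fault, frames (2 4 3)
2 -> hit
4 -> hit
7 -> fault, frames (2 4 3 7)
2 -> hit
8 -> fault, evict 2, frames (4 3 7 8)
7 -> hit
6 -> fault, evict 4, frames (3 7 8 6)
3 -> hit
6 -> hit
3 -> hit
6 -> hit
2 -> fault, evict 3, frames (7 8 6 2)
4 -> fault, evict 7, frames (8 6 2 4)
6 -> hit
4 -> hit
Page faults: 8.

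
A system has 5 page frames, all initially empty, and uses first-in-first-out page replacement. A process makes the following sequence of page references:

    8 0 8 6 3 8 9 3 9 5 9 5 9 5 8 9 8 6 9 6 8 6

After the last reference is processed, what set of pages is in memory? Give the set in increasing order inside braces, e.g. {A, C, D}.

8 → fault, frames (8)
0 → fault, frames (8 0)
8 → hit
6 → fault, frames (8 0 6)
3 → fault, frames (8 0 6 3)
8 → hit
9 → fault, frames (8 0 6 3 9)
3 → hit
9 → hit
5 → fault, evict 8, frames (0 6 3 9 5)
9 → hit
5 → hit
9 → hit
5 → hit
8 → fault, evict 0, frames (6 3 9 5 8)
9 → hit
8 → hit
6 → hit
9 → hit
6 → hit
8 → hit
6 → hit

{3, 5, 6, 8, 9}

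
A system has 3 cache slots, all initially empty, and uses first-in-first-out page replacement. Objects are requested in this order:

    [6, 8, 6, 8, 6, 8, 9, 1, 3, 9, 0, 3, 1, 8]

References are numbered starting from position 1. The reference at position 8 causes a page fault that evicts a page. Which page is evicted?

6

pos 1: 6 → miss, frames (6)
pos 2: 8 → miss, frames (6 8)
pos 3: 6 → hit
pos 4: 8 → hit
pos 5: 6 → hit
pos 6: 8 → hit
pos 7: 9 → miss, frames (6 8 9)
pos 8: 1 → miss, evict 6, frames (8 9 1)
At position 8, page 6 is evicted.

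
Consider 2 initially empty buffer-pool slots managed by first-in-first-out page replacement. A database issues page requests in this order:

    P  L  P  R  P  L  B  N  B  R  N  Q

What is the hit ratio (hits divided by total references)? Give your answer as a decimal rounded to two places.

0.25

P: miss, frames {P}
L: miss, frames {P,L}
P: hit
R: miss, evict P, frames {L,R}
P: miss, evict L, frames {R,P}
L: miss, evict R, frames {P,L}
B: miss, evict P, frames {L,B}
N: miss, evict L, frames {B,N}
B: hit
R: miss, evict B, frames {N,R}
N: hit
Q: miss, evict N, frames {R,Q}
Hits: 3 of 12 references → 3/12 = 0.2500.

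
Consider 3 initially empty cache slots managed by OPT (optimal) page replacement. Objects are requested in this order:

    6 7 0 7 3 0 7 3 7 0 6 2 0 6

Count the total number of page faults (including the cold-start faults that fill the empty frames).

6 → miss, frames {6}
7 → miss, frames {6,7}
0 → miss, frames {6,7,0}
7 → hit
3 → miss, evict 6, frames {7,0,3}
0 → hit
7 → hit
3 → hit
7 → hit
0 → hit
6 → miss, evict 3, frames {7,0,6}
2 → miss, evict 7, frames {0,6,2}
0 → hit
6 → hit
Page faults: 6.

6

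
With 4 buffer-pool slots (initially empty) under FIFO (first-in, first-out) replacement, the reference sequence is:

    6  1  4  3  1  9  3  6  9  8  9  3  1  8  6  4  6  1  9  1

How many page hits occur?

6: miss, frames (6)
1: miss, frames (6 1)
4: miss, frames (6 1 4)
3: miss, frames (6 1 4 3)
1: hit
9: miss, evict 6, frames (1 4 3 9)
3: hit
6: miss, evict 1, frames (4 3 9 6)
9: hit
8: miss, evict 4, frames (3 9 6 8)
9: hit
3: hit
1: miss, evict 3, frames (9 6 8 1)
8: hit
6: hit
4: miss, evict 9, frames (6 8 1 4)
6: hit
1: hit
9: miss, evict 6, frames (8 1 4 9)
1: hit
Hits: 10.

10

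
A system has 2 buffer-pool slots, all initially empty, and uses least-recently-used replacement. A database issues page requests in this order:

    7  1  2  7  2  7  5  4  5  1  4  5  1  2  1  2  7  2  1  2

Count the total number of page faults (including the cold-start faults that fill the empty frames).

13

7: miss, frames {7}
1: miss, frames {7,1}
2: miss, evict 7, frames {1,2}
7: miss, evict 1, frames {2,7}
2: hit
7: hit
5: miss, evict 2, frames {7,5}
4: miss, evict 7, frames {5,4}
5: hit
1: miss, evict 4, frames {5,1}
4: miss, evict 5, frames {1,4}
5: miss, evict 1, frames {4,5}
1: miss, evict 4, frames {5,1}
2: miss, evict 5, frames {1,2}
1: hit
2: hit
7: miss, evict 1, frames {2,7}
2: hit
1: miss, evict 7, frames {2,1}
2: hit
Page faults: 13.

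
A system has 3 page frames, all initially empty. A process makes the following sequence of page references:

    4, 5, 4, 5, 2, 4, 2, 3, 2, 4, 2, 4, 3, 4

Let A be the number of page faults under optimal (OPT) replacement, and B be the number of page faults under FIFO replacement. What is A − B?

Under OPT: F F . . F . . F . . . . . . → 4 faults.
Under FIFO: F F . . F . . F . F . . . . → 5 faults.
A − B = 4 − 5 = -1.

-1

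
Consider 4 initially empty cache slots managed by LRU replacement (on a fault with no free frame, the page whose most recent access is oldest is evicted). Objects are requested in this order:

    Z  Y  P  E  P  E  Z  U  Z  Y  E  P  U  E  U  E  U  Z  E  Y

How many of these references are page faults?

Z → miss, frames [Z]
Y → miss, frames [Z, Y]
P → miss, frames [Z, Y, P]
E → miss, frames [Z, Y, P, E]
P → hit
E → hit
Z → hit
U → miss, evict Y, frames [P, E, Z, U]
Z → hit
Y → miss, evict P, frames [E, U, Z, Y]
E → hit
P → miss, evict U, frames [Z, Y, E, P]
U → miss, evict Z, frames [Y, E, P, U]
E → hit
U → hit
E → hit
U → hit
Z → miss, evict Y, frames [P, E, U, Z]
E → hit
Y → miss, evict P, frames [U, Z, E, Y]
Page faults: 10.

10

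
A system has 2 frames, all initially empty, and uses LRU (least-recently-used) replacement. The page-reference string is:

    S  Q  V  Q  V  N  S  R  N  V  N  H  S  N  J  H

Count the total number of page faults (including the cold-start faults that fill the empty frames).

13

S -> miss, frames [S]
Q -> miss, frames [S, Q]
V -> miss, evict S, frames [Q, V]
Q -> hit
V -> hit
N -> miss, evict Q, frames [V, N]
S -> miss, evict V, frames [N, S]
R -> miss, evict N, frames [S, R]
N -> miss, evict S, frames [R, N]
V -> miss, evict R, frames [N, V]
N -> hit
H -> miss, evict V, frames [N, H]
S -> miss, evict N, frames [H, S]
N -> miss, evict H, frames [S, N]
J -> miss, evict S, frames [N, J]
H -> miss, evict N, frames [J, H]
Page faults: 13.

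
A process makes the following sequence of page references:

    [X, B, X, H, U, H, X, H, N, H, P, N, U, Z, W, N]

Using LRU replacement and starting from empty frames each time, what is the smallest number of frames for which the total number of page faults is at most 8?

5

f=1: 16 faults
f=2: 12 faults
f=3: 10 faults
f=4: 9 faults
f=5: 8 faults
f=6: 8 faults
f=7: 8 faults
f=8: 8 faults
Smallest f with faults ≤ 8 is 5.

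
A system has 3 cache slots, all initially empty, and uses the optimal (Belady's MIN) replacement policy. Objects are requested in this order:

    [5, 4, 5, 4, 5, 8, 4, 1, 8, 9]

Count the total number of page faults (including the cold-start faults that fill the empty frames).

5

5 → miss, frames (5)
4 → miss, frames (5 4)
5 → hit
4 → hit
5 → hit
8 → miss, frames (5 4 8)
4 → hit
1 → miss, evict 4, frames (5 8 1)
8 → hit
9 → miss, evict 1, frames (5 8 9)
Page faults: 5.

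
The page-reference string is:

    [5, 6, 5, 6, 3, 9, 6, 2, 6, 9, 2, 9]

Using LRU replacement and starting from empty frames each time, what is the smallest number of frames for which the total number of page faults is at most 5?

3

f=1: 12 faults
f=2: 8 faults
f=3: 5 faults
f=4: 5 faults
f=5: 5 faults
Smallest f with faults ≤ 5 is 3.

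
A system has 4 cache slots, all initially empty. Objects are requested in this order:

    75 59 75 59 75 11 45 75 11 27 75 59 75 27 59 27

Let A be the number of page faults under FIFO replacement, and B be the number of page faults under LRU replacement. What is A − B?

Under FIFO: F F . . . F F . . F F F . . . . → 7 faults.
Under LRU: F F . . . F F . . F . F . . . . → 6 faults.
A − B = 7 − 6 = 1.

1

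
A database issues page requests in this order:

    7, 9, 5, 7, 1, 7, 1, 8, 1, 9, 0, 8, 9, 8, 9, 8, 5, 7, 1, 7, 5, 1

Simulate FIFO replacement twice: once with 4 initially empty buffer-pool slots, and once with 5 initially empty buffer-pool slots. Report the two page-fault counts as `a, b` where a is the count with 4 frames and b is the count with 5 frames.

10, 7

4 frames: F F F . F . . F . . F . F . . . F F F . . . → 10 faults.
5 frames: F F F . F . . F . . F . . . . . . F . . . . → 7 faults.
7 < 10: adding a frame reduced faults, as is typical.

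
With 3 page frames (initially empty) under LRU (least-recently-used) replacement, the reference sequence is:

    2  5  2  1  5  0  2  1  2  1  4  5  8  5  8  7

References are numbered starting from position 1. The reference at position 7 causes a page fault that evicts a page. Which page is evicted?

1

pos 1: 2 -> miss, frames {2}
pos 2: 5 -> miss, frames {2,5}
pos 3: 2 -> hit
pos 4: 1 -> miss, frames {5,2,1}
pos 5: 5 -> hit
pos 6: 0 -> miss, evict 2, frames {1,5,0}
pos 7: 2 -> miss, evict 1, frames {5,0,2}
At position 7, page 1 is evicted.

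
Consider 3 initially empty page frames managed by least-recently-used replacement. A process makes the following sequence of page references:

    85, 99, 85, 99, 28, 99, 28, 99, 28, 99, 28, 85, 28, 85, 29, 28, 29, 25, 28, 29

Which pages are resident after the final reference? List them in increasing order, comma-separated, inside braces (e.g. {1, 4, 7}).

{25, 28, 29}

85 → fault, frames {85}
99 → fault, frames {85,99}
85 → hit
99 → hit
28 → fault, frames {85,99,28}
99 → hit
28 → hit
99 → hit
28 → hit
99 → hit
28 → hit
85 → hit
28 → hit
85 → hit
29 → fault, evict 99, frames {28,85,29}
28 → hit
29 → hit
25 → fault, evict 85, frames {28,29,25}
28 → hit
29 → hit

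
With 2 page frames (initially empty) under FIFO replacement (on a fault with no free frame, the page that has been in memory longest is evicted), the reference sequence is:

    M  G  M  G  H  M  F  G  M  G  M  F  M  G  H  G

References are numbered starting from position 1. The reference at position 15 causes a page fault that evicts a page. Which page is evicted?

pos 1: M -> fault, frames (M)
pos 2: G -> fault, frames (M G)
pos 3: M -> hit
pos 4: G -> hit
pos 5: H -> fault, evict M, frames (G H)
pos 6: M -> fault, evict G, frames (H M)
pos 7: F -> fault, evict H, frames (M F)
pos 8: G -> fault, evict M, frames (F G)
pos 9: M -> fault, evict F, frames (G M)
pos 10: G -> hit
pos 11: M -> hit
pos 12: F -> fault, evict G, frames (M F)
pos 13: M -> hit
pos 14: G -> fault, evict M, frames (F G)
pos 15: H -> fault, evict F, frames (G H)
At position 15, page F is evicted.

F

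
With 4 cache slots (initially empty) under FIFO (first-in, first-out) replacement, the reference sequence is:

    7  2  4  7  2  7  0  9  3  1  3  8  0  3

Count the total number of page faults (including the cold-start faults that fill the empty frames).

9

7 → fault, frames (7)
2 → fault, frames (7 2)
4 → fault, frames (7 2 4)
7 → hit
2 → hit
7 → hit
0 → fault, frames (7 2 4 0)
9 → fault, evict 7, frames (2 4 0 9)
3 → fault, evict 2, frames (4 0 9 3)
1 → fault, evict 4, frames (0 9 3 1)
3 → hit
8 → fault, evict 0, frames (9 3 1 8)
0 → fault, evict 9, frames (3 1 8 0)
3 → hit
Page faults: 9.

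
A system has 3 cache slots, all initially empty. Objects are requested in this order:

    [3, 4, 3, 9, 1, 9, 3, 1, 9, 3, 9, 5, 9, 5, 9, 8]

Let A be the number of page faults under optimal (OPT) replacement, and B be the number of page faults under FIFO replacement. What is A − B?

Under OPT: F F . F F . . . . . . F . . . F → 6 faults.
Under FIFO: F F . F F . F . . . . F F . . F → 8 faults.
A − B = 6 − 8 = -2.

-2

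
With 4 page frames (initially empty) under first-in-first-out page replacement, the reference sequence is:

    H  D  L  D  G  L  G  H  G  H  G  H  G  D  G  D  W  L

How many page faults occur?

H -> fault, frames [H]
D -> fault, frames [H, D]
L -> fault, frames [H, D, L]
D -> hit
G -> fault, frames [H, D, L, G]
L -> hit
G -> hit
H -> hit
G -> hit
H -> hit
G -> hit
H -> hit
G -> hit
D -> hit
G -> hit
D -> hit
W -> fault, evict H, frames [D, L, G, W]
L -> hit
Page faults: 5.

5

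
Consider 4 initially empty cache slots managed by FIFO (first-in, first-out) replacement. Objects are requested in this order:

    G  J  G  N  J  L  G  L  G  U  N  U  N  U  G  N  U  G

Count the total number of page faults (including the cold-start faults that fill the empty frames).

G: fault, frames (G)
J: fault, frames (G J)
G: hit
N: fault, frames (G J N)
J: hit
L: fault, frames (G J N L)
G: hit
L: hit
G: hit
U: fault, evict G, frames (J N L U)
N: hit
U: hit
N: hit
U: hit
G: fault, evict J, frames (N L U G)
N: hit
U: hit
G: hit
Page faults: 6.

6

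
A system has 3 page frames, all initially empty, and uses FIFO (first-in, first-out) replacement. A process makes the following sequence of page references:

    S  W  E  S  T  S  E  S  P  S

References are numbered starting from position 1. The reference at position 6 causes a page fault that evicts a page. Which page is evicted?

pos 1: S: miss, frames (S)
pos 2: W: miss, frames (S W)
pos 3: E: miss, frames (S W E)
pos 4: S: hit
pos 5: T: miss, evict S, frames (W E T)
pos 6: S: miss, evict W, frames (E T S)
At position 6, page W is evicted.

W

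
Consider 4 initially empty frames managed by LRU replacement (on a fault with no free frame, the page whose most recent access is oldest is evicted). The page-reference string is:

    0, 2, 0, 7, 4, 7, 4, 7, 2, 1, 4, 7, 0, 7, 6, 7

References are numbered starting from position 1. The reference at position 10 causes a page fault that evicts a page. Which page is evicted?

0

pos 1: 0 → fault, frames [0]
pos 2: 2 → fault, frames [0, 2]
pos 3: 0 → hit
pos 4: 7 → fault, frames [2, 0, 7]
pos 5: 4 → fault, frames [2, 0, 7, 4]
pos 6: 7 → hit
pos 7: 4 → hit
pos 8: 7 → hit
pos 9: 2 → hit
pos 10: 1 → fault, evict 0, frames [4, 7, 2, 1]
At position 10, page 0 is evicted.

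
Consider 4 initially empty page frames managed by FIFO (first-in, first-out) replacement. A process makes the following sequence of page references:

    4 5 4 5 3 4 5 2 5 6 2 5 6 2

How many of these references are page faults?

5

4 → miss, frames {4}
5 → miss, frames {4,5}
4 → hit
5 → hit
3 → miss, frames {4,5,3}
4 → hit
5 → hit
2 → miss, frames {4,5,3,2}
5 → hit
6 → miss, evict 4, frames {5,3,2,6}
2 → hit
5 → hit
6 → hit
2 → hit
Page faults: 5.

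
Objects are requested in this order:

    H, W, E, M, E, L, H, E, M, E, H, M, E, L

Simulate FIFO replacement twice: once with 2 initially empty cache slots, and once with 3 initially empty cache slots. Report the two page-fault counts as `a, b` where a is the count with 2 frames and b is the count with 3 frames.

11, 9

2 frames: F F F F . F F F F . F . F F → 11 faults.
3 frames: F F F F . F F F F . . . . F → 9 faults.
9 < 11: adding a frame reduced faults, as is typical.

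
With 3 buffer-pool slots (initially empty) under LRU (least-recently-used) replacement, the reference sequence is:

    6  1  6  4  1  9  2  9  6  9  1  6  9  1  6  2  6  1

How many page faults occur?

6 -> miss, frames {6}
1 -> miss, frames {6,1}
6 -> hit
4 -> miss, frames {1,6,4}
1 -> hit
9 -> miss, evict 6, frames {4,1,9}
2 -> miss, evict 4, frames {1,9,2}
9 -> hit
6 -> miss, evict 1, frames {2,9,6}
9 -> hit
1 -> miss, evict 2, frames {6,9,1}
6 -> hit
9 -> hit
1 -> hit
6 -> hit
2 -> miss, evict 9, frames {1,6,2}
6 -> hit
1 -> hit
Page faults: 8.

8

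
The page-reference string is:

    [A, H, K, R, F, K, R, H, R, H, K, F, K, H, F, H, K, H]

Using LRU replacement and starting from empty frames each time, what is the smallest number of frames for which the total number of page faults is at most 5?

f=1: 18 faults
f=2: 13 faults
f=3: 7 faults
f=4: 5 faults
f=5: 5 faults
Smallest f with faults ≤ 5 is 4.

4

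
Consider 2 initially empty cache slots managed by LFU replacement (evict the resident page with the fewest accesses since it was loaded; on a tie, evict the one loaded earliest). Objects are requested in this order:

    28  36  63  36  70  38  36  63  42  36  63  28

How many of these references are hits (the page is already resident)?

28: fault, frames (28)
36: fault, frames (28 36)
63: fault, evict 28, frames (36 63)
36: hit
70: fault, evict 63, frames (36 70)
38: fault, evict 70, frames (36 38)
36: hit
63: fault, evict 38, frames (36 63)
42: fault, evict 63, frames (36 42)
36: hit
63: fault, evict 42, frames (36 63)
28: fault, evict 63, frames (36 28)
Hits: 3.

3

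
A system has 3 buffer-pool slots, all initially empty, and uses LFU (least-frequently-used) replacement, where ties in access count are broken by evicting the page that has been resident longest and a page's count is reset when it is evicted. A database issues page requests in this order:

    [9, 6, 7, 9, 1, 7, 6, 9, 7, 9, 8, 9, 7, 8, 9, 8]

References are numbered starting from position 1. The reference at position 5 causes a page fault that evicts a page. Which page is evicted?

pos 1: 9 → miss, frames [9]
pos 2: 6 → miss, frames [9, 6]
pos 3: 7 → miss, frames [9, 6, 7]
pos 4: 9 → hit
pos 5: 1 → miss, evict 6, frames [9, 7, 1]
At position 5, page 6 is evicted.

6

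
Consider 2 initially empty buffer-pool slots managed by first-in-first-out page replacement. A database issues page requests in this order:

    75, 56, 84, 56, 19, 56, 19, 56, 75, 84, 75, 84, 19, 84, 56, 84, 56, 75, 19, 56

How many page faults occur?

75 → fault, frames [75]
56 → fault, frames [75, 56]
84 → fault, evict 75, frames [56, 84]
56 → hit
19 → fault, evict 56, frames [84, 19]
56 → fault, evict 84, frames [19, 56]
19 → hit
56 → hit
75 → fault, evict 19, frames [56, 75]
84 → fault, evict 56, frames [75, 84]
75 → hit
84 → hit
19 → fault, evict 75, frames [84, 19]
84 → hit
56 → fault, evict 84, frames [19, 56]
84 → fault, evict 19, frames [56, 84]
56 → hit
75 → fault, evict 56, frames [84, 75]
19 → fault, evict 84, frames [75, 19]
56 → fault, evict 75, frames [19, 56]
Page faults: 13.

13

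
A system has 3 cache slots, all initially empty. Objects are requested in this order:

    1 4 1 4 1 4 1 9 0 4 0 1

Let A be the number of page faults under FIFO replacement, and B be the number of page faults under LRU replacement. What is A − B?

Under FIFO: F F . . . . . F F . . F → 5 faults.
Under LRU: F F . . . . . F F F . F → 6 faults.
A − B = 5 − 6 = -1.

-1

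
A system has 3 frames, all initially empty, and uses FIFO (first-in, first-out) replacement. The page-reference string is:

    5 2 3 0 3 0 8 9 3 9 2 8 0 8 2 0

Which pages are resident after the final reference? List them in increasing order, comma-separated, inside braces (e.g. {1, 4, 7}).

5: miss, frames {5}
2: miss, frames {5,2}
3: miss, frames {5,2,3}
0: miss, evict 5, frames {2,3,0}
3: hit
0: hit
8: miss, evict 2, frames {3,0,8}
9: miss, evict 3, frames {0,8,9}
3: miss, evict 0, frames {8,9,3}
9: hit
2: miss, evict 8, frames {9,3,2}
8: miss, evict 9, frames {3,2,8}
0: miss, evict 3, frames {2,8,0}
8: hit
2: hit
0: hit

{0, 2, 8}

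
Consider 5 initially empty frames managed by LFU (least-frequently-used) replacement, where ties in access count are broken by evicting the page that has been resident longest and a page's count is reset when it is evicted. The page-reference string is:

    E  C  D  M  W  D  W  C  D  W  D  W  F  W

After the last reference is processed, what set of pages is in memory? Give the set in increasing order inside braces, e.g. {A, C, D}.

{C, D, F, M, W}

E -> miss, frames [E]
C -> miss, frames [E, C]
D -> miss, frames [E, C, D]
M -> miss, frames [E, C, D, M]
W -> miss, frames [E, C, D, M, W]
D -> hit
W -> hit
C -> hit
D -> hit
W -> hit
D -> hit
W -> hit
F -> miss, evict E, frames [C, D, M, W, F]
W -> hit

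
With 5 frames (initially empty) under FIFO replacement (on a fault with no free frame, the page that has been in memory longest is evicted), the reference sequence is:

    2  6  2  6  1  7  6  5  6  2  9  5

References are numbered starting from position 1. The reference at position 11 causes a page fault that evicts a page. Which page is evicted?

pos 1: 2 -> fault, frames [2]
pos 2: 6 -> fault, frames [2, 6]
pos 3: 2 -> hit
pos 4: 6 -> hit
pos 5: 1 -> fault, frames [2, 6, 1]
pos 6: 7 -> fault, frames [2, 6, 1, 7]
pos 7: 6 -> hit
pos 8: 5 -> fault, frames [2, 6, 1, 7, 5]
pos 9: 6 -> hit
pos 10: 2 -> hit
pos 11: 9 -> fault, evict 2, frames [6, 1, 7, 5, 9]
At position 11, page 2 is evicted.

2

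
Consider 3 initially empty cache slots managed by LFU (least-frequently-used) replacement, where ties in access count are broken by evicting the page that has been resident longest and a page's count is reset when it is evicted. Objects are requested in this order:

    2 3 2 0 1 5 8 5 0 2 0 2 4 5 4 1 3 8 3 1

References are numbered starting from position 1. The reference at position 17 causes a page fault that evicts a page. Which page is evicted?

pos 1: 2: fault, frames (2)
pos 2: 3: fault, frames (2 3)
pos 3: 2: hit
pos 4: 0: fault, frames (2 3 0)
pos 5: 1: fault, evict 3, frames (2 0 1)
pos 6: 5: fault, evict 0, frames (2 1 5)
pos 7: 8: fault, evict 1, frames (2 5 8)
pos 8: 5: hit
pos 9: 0: fault, evict 8, frames (2 5 0)
pos 10: 2: hit
pos 11: 0: hit
pos 12: 2: hit
pos 13: 4: fault, evict 5, frames (2 0 4)
pos 14: 5: fault, evict 4, frames (2 0 5)
pos 15: 4: fault, evict 5, frames (2 0 4)
pos 16: 1: fault, evict 4, frames (2 0 1)
pos 17: 3: fault, evict 1, frames (2 0 3)
At position 17, page 1 is evicted.

1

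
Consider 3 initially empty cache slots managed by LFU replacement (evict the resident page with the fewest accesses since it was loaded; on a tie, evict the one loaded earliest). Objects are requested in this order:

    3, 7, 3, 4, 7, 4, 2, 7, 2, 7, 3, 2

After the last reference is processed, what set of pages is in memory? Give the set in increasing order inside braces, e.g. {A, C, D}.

{2, 3, 7}

3: fault, frames {3}
7: fault, frames {3,7}
3: hit
4: fault, frames {3,7,4}
7: hit
4: hit
2: fault, evict 3, frames {7,4,2}
7: hit
2: hit
7: hit
3: fault, evict 4, frames {7,2,3}
2: hit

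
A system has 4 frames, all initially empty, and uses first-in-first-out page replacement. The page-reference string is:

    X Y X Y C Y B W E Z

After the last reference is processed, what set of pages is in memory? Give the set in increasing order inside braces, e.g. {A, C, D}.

X → fault, frames {X}
Y → fault, frames {X,Y}
X → hit
Y → hit
C → fault, frames {X,Y,C}
Y → hit
B → fault, frames {X,Y,C,B}
W → fault, evict X, frames {Y,C,B,W}
E → fault, evict Y, frames {C,B,W,E}
Z → fault, evict C, frames {B,W,E,Z}

{B, E, W, Z}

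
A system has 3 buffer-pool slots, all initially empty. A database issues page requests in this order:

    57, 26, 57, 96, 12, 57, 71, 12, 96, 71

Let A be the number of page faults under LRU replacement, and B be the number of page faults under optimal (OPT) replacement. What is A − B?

Under LRU: F F . F F . F . F . → 6 faults.
Under OPT: F F . F F . F . . . → 5 faults.
A − B = 6 − 5 = 1.

1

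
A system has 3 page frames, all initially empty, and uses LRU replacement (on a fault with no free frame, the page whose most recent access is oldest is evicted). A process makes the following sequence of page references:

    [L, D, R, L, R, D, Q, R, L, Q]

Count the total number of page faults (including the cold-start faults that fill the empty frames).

L: fault, frames {L}
D: fault, frames {L,D}
R: fault, frames {L,D,R}
L: hit
R: hit
D: hit
Q: fault, evict L, frames {R,D,Q}
R: hit
L: fault, evict D, frames {Q,R,L}
Q: hit
Page faults: 5.

5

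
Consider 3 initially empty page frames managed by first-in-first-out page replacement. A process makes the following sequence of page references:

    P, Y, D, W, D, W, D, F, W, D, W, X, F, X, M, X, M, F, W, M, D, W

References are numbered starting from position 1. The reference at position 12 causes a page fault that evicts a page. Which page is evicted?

D

pos 1: P: miss, frames {P}
pos 2: Y: miss, frames {P,Y}
pos 3: D: miss, frames {P,Y,D}
pos 4: W: miss, evict P, frames {Y,D,W}
pos 5: D: hit
pos 6: W: hit
pos 7: D: hit
pos 8: F: miss, evict Y, frames {D,W,F}
pos 9: W: hit
pos 10: D: hit
pos 11: W: hit
pos 12: X: miss, evict D, frames {W,F,X}
At position 12, page D is evicted.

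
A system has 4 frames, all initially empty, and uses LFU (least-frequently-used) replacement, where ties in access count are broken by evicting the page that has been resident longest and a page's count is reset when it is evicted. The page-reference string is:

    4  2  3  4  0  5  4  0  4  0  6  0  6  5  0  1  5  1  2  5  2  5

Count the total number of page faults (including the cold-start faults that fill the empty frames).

13

4 → miss, frames [4]
2 → miss, frames [4, 2]
3 → miss, frames [4, 2, 3]
4 → hit
0 → miss, frames [4, 2, 3, 0]
5 → miss, evict 2, frames [4, 3, 0, 5]
4 → hit
0 → hit
4 → hit
0 → hit
6 → miss, evict 3, frames [4, 0, 5, 6]
0 → hit
6 → hit
5 → hit
0 → hit
1 → miss, evict 5, frames [4, 0, 6, 1]
5 → miss, evict 1, frames [4, 0, 6, 5]
1 → miss, evict 5, frames [4, 0, 6, 1]
2 → miss, evict 1, frames [4, 0, 6, 2]
5 → miss, evict 2, frames [4, 0, 6, 5]
2 → miss, evict 5, frames [4, 0, 6, 2]
5 → miss, evict 2, frames [4, 0, 6, 5]
Page faults: 13.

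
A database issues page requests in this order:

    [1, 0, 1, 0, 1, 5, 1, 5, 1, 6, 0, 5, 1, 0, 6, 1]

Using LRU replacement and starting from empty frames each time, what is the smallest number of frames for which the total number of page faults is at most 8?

f=1: 16 faults
f=2: 10 faults
f=3: 8 faults
f=4: 4 faults
Smallest f with faults ≤ 8 is 3.

3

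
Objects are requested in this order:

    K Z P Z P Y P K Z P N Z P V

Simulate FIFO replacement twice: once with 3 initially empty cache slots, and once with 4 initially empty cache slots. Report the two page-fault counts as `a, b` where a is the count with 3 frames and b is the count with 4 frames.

3 frames: F F F . . F . F F F F . . F → 9 faults.
4 frames: F F F . . F . . . . F . . F → 6 faults.
6 < 9: adding a frame reduced faults, as is typical.

9, 6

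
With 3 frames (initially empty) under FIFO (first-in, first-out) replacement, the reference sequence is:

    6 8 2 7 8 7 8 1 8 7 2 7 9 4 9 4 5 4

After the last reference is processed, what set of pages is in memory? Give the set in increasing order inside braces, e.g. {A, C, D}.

6: fault, frames {6}
8: fault, frames {6,8}
2: fault, frames {6,8,2}
7: fault, evict 6, frames {8,2,7}
8: hit
7: hit
8: hit
1: fault, evict 8, frames {2,7,1}
8: fault, evict 2, frames {7,1,8}
7: hit
2: fault, evict 7, frames {1,8,2}
7: fault, evict 1, frames {8,2,7}
9: fault, evict 8, frames {2,7,9}
4: fault, evict 2, frames {7,9,4}
9: hit
4: hit
5: fault, evict 7, frames {9,4,5}
4: hit

{4, 5, 9}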